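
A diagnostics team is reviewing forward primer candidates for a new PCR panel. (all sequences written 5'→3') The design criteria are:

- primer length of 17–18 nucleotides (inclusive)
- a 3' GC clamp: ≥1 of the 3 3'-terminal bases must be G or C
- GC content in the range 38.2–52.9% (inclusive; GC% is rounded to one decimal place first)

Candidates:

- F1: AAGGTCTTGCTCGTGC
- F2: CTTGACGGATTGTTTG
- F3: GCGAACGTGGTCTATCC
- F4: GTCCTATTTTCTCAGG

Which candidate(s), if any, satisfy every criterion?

F1 (16 nt, A=2 T=5 G=5 C=4): length 16, outside 17–18 ✗; 3' end TGC has 2 G/C ✓; GC 9/16 = 56.3%, outside 38.2–52.9% ✗ — fails.
F2 (16 nt, A=2 T=7 G=5 C=2): length 16, outside 17–18 ✗; 3' end TTG has 1 G/C ✓; GC 7/16 = 43.8% ✓ — fails.
F3 (17 nt, A=3 T=4 G=5 C=5): length 17 ✓; 3' end TCC has 2 G/C ✓; GC 10/17 = 58.8%, outside 38.2–52.9% ✗ — fails.
F4 (16 nt, A=2 T=7 G=3 C=4): length 16, outside 17–18 ✗; 3' end AGG has 2 G/C ✓; GC 7/16 = 43.8% ✓ — fails.

None of the candidates satisfy all criteria.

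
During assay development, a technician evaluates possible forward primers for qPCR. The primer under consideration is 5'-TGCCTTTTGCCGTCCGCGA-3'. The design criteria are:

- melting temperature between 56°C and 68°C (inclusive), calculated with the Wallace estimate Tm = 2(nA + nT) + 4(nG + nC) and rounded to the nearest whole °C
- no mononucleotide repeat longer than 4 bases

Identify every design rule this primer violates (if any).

Meets all criteria.

Base counts: A=1, T=6, G=5, C=7 (length 19).
Tm: Tm = 2·7 + 4·12 = 62°C ✓
homopolymer run: longest run = 4 ✓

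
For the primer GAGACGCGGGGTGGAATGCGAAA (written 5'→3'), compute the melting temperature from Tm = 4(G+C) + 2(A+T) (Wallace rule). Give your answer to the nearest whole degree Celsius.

74°C

Base counts: A=7, T=2, G=11, C=3 (length 23).
Tm = 2·(7+2) + 4·(11+3) = 2·9 + 4·14 = 18 + 56 = 74°C.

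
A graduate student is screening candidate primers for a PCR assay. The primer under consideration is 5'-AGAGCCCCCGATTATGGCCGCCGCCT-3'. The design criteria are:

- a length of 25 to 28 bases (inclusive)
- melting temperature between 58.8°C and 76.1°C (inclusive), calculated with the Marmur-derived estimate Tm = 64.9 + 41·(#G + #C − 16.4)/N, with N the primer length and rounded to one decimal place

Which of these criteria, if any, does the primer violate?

Base counts: A=4, T=4, G=7, C=11 (length 26).
length: length 26 ✓
Tm: Tm = 64.9 + 41·(18 − 16.4)/26 = 67.4°C ✓

Meets all criteria.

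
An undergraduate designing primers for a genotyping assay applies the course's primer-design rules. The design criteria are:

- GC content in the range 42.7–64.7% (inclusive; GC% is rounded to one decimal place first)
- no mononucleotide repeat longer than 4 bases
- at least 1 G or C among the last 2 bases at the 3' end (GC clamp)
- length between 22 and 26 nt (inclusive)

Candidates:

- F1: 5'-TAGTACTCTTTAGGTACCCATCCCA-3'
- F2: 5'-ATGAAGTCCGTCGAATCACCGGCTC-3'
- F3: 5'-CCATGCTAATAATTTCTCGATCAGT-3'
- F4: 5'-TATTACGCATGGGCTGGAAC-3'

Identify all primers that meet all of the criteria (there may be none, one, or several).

F1 (25 nt, A=6 T=8 G=3 C=8): GC 11/25 = 44.0% ✓; longest run = 3 ✓; 3' end CA has 1 G/C ✓; length 25 ✓ — passes.
F2 (25 nt, A=6 T=5 G=6 C=8): GC 14/25 = 56.0% ✓; longest run = 2 ✓; 3' end TC has 1 G/C ✓; length 25 ✓ — passes.
F3 (25 nt, A=7 T=9 G=3 C=6): GC 9/25 = 36.0%, outside 42.7–64.7% ✗; longest run = 3 ✓; 3' end GT has 1 G/C ✓; length 25 ✓ — fails.
F4 (20 nt, A=5 T=5 G=6 C=4): GC 10/20 = 50.0% ✓; longest run = 3 ✓; 3' end AC has 1 G/C ✓; length 20, outside 22–26 ✗ — fails.

F1 and F2.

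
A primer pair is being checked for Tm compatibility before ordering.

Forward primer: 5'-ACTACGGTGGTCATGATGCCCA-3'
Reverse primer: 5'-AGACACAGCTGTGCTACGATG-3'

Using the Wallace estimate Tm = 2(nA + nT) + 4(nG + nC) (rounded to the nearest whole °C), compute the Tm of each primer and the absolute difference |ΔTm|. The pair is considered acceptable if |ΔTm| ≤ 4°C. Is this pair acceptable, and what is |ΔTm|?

Forward: A=5 T=5 G=6 C=6 → Tm = 2·10 + 4·12 = 68°C.
Reverse: A=6 T=4 G=6 C=5 → Tm = 2·10 + 4·11 = 64°C.
|ΔTm| = |68 − 64| = 4°C, ≤ 4°C.

|ΔTm| = 4°C; the pair is acceptable.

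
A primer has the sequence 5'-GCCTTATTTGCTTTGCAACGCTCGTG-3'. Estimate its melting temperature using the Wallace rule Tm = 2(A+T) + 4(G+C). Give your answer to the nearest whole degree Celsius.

78°C

Base counts: A=3, T=10, G=6, C=7 (length 26).
Tm = 2·(3+10) + 4·(6+7) = 2·13 + 4·13 = 26 + 52 = 78°C.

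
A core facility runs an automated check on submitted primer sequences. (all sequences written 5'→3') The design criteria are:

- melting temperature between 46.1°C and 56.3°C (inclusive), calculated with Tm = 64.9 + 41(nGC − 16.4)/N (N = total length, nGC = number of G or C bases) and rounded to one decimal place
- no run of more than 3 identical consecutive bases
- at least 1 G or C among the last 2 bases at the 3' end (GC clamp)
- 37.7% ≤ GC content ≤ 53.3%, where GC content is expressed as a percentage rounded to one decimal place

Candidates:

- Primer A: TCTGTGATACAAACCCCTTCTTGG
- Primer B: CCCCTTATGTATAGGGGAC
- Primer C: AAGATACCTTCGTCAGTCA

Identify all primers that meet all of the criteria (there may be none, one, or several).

Primer A (24 nt, A=5 T=8 G=4 C=7): Tm = 64.9 + 41·(11 − 16.4)/24 = 55.7°C ✓; longest run = 4, exceeds 3 ✗; 3' end GG has 2 G/C ✓; GC 11/24 = 45.8% ✓ — fails.
Primer B (19 nt, A=4 T=5 G=5 C=5): Tm = 64.9 + 41·(10 − 16.4)/19 = 51.1°C ✓; longest run = 4, exceeds 3 ✗; 3' end AC has 1 G/C ✓; GC 10/19 = 52.6% ✓ — fails.
Primer C (19 nt, A=6 T=5 G=3 C=5): Tm = 64.9 + 41·(8 − 16.4)/19 = 46.8°C ✓; longest run = 2 ✓; 3' end CA has 1 G/C ✓; GC 8/19 = 42.1% ✓ — passes.

Primer C only.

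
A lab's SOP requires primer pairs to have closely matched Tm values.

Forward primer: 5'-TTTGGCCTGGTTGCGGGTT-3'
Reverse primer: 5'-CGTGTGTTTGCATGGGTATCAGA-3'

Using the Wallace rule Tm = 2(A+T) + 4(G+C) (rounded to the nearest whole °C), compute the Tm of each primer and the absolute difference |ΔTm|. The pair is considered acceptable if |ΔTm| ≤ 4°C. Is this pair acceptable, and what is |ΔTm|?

|ΔTm| = 8°C; the pair is not acceptable.

Forward: A=0 T=8 G=8 C=3 → Tm = 2·8 + 4·11 = 60°C.
Reverse: A=4 T=8 G=8 C=3 → Tm = 2·12 + 4·11 = 68°C.
|ΔTm| = |60 − 68| = 8°C, > 4°C.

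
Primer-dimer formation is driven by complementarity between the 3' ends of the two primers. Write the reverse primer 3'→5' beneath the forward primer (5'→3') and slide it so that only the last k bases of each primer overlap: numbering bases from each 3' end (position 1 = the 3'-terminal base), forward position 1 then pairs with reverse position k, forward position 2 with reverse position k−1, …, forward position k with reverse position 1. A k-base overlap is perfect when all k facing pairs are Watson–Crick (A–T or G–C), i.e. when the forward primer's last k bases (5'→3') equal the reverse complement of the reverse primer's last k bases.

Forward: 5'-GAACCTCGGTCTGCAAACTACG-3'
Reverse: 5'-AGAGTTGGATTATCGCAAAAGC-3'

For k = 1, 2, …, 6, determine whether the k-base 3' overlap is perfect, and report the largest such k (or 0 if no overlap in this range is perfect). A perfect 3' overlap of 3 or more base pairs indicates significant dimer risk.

Longest perfect overlap: 1 complementary base pair; below the dimer-risk threshold (threshold 3).

Last 6 bases (5'→3') — forward …ACTACG, reverse …AAAAGC.
Reverse complement of the reverse primer's last 6 bases: GCTTTT; its first k bases are the reverse complement of the reverse primer's last k bases, so a perfect k-base overlap needs the forward primer's last k bases to equal them.
Comparing (forward last k vs required): k=1: G vs G ✓; k=2: CG vs GC ✗; k=3: ACG vs GCT ✗; k=4: TACG vs GCTT ✗; k=5: CTACG vs GCTTT ✗; k=6: ACTACG vs GCTTTT ✗.
Only k = 1 is perfect, so the longest perfect 3' overlap is 1.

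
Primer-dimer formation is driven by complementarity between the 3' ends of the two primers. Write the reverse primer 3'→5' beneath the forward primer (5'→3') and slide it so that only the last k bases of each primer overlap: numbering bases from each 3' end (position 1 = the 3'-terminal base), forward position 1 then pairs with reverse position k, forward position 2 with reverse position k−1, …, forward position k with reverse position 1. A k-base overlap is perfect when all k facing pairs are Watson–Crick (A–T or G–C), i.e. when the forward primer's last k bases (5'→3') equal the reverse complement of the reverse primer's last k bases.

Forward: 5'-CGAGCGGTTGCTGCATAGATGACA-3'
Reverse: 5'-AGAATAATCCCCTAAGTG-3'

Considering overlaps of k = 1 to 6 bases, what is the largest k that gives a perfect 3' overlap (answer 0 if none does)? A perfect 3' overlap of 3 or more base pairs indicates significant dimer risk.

Longest perfect overlap: 2 complementary base pairs; below the dimer-risk threshold (threshold 3).

Last 6 bases (5'→3') — forward …ATGACA, reverse …TAAGTG.
Reverse complement of the reverse primer's last 6 bases: CACTTA; its first k bases are the reverse complement of the reverse primer's last k bases, so a perfect k-base overlap needs the forward primer's last k bases to equal them.
Comparing (forward last k vs required): k=1: A vs C ✗; k=2: CA vs CA ✓; k=3: ACA vs CAC ✗; k=4: GACA vs CACT ✗; k=5: TGACA vs CACTT ✗; k=6: ATGACA vs CACTTA ✗.
Only k = 2 is perfect, so the longest perfect 3' overlap is 2.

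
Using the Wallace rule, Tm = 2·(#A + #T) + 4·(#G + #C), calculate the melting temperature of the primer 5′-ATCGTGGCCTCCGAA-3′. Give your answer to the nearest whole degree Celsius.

48°C

Base counts: A=3, T=3, G=4, C=5 (length 15).
Tm = 2·(3+3) + 4·(4+5) = 2·6 + 4·9 = 12 + 36 = 48°C.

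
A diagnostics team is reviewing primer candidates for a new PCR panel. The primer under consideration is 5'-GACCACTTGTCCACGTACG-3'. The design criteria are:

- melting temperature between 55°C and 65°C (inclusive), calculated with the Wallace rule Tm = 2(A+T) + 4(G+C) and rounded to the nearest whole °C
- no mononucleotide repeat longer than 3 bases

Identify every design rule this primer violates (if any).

Base counts: A=4, T=4, G=4, C=7 (length 19).
Tm: Tm = 2·8 + 4·11 = 60°C ✓
homopolymer run: longest run = 2 ✓

Meets all criteria.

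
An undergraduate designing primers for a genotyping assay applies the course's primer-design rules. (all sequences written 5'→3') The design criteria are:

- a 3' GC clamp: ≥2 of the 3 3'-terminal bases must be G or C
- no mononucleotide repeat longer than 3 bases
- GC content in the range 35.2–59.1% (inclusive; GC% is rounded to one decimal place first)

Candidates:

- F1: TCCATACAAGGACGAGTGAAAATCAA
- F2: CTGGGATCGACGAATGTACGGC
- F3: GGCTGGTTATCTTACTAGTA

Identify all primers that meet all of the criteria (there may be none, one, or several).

F1 (26 nt, A=12 T=4 G=5 C=5): 3' end CAA has 1 G/C, need ≥2 ✗; longest run = 4, exceeds 3 ✗; GC 10/26 = 38.5% ✓ — fails.
F2 (22 nt, A=5 T=4 G=8 C=5): 3' end GGC has 3 G/C ✓; longest run = 3 ✓; GC 13/22 = 59.1% ✓ — passes.
F3 (20 nt, A=4 T=8 G=5 C=3): 3' end GTA has 1 G/C, need ≥2 ✗; longest run = 2 ✓; GC 8/20 = 40.0% ✓ — fails.

F2 only.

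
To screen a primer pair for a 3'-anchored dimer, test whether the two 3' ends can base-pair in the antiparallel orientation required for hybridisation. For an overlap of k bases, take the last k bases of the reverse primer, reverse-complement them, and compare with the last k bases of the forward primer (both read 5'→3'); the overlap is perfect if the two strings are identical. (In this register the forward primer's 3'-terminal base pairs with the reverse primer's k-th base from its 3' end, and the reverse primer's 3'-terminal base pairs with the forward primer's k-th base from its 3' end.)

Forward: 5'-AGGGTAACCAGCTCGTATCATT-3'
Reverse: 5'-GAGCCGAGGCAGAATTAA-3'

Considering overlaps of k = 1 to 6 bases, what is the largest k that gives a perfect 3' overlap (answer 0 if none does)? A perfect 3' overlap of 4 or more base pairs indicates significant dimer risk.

Last 6 bases (5'→3') — forward …ATCATT, reverse …AATTAA.
Reverse complement of the reverse primer's last 6 bases: TTAATT; its first k bases are the reverse complement of the reverse primer's last k bases, so a perfect k-base overlap needs the forward primer's last k bases to equal them.
Comparing (forward last k vs required): k=1: T vs T ✓; k=2: TT vs TT ✓; k=3: ATT vs TTA ✗; k=4: CATT vs TTAA ✗; k=5: TCATT vs TTAAT ✗; k=6: ATCATT vs TTAATT ✗.
Perfect overlaps at k = 1, 2; the largest is 2.

Longest perfect overlap: 2 complementary base pairs; below the dimer-risk threshold (threshold 4).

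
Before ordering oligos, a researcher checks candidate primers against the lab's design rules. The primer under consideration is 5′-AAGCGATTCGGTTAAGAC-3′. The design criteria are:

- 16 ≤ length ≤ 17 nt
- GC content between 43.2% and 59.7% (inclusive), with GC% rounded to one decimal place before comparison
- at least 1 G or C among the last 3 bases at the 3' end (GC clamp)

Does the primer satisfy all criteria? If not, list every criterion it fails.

Fails: length.

Base counts: A=6, T=4, G=5, C=3 (length 18).
length: length 18, outside 16–17 ✗
GC content: GC 8/18 = 44.4% ✓
GC clamp: 3' end GAC has 2 G/C ✓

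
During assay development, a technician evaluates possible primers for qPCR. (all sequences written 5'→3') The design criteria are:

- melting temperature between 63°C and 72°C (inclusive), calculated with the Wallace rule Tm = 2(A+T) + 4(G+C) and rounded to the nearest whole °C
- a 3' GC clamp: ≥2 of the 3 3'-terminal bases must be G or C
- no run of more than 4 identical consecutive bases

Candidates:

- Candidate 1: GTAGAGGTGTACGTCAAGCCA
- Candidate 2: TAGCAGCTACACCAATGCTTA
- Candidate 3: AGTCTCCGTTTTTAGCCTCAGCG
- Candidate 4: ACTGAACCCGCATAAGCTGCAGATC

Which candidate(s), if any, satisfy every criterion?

Candidate 1 only.

Candidate 1 (21 nt, A=6 T=4 G=7 C=4): Tm = 2·10 + 4·11 = 64°C ✓; 3' end CCA has 2 G/C ✓; longest run = 2 ✓ — passes.
Candidate 2 (21 nt, A=7 T=5 G=3 C=6): Tm = 2·12 + 4·9 = 60°C, outside 63–72°C ✗; 3' end TTA has 0 G/C, need ≥2 ✗; longest run = 2 ✓ — fails.
Candidate 3 (23 nt, A=3 T=8 G=5 C=7): Tm = 2·11 + 4·12 = 70°C ✓; 3' end GCG has 3 G/C ✓; longest run = 5, exceeds 4 ✗ — fails.
Candidate 4 (25 nt, A=8 T=4 G=5 C=8): Tm = 2·12 + 4·13 = 76°C, outside 63–72°C ✗; 3' end ATC has 1 G/C, need ≥2 ✗; longest run = 3 ✓ — fails.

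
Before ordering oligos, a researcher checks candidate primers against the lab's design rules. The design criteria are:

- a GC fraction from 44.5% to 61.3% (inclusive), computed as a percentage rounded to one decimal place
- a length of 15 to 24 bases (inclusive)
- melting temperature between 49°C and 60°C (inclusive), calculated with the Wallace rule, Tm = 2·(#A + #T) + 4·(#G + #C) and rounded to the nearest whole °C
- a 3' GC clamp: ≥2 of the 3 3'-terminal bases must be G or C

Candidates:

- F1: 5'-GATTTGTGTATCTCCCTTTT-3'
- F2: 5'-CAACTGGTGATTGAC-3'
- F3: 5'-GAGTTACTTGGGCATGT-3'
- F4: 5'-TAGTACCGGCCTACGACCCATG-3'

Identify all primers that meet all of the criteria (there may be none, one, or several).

None of the candidates satisfy all criteria.

F1 (20 nt, A=2 T=11 G=3 C=4): GC 7/20 = 35.0%, outside 44.5–61.3% ✗; length 20 ✓; Tm = 2·13 + 4·7 = 54°C ✓; 3' end TTT has 0 G/C, need ≥2 ✗ — fails.
F2 (15 nt, A=4 T=4 G=4 C=3): GC 7/15 = 46.7% ✓; length 15 ✓; Tm = 2·8 + 4·7 = 44°C, outside 49–60°C ✗; 3' end GAC has 2 G/C ✓ — fails.
F3 (17 nt, A=3 T=6 G=6 C=2): GC 8/17 = 47.1% ✓; length 17 ✓; Tm = 2·9 + 4·8 = 50°C ✓; 3' end TGT has 1 G/C, need ≥2 ✗ — fails.
F4 (22 nt, A=5 T=4 G=5 C=8): GC 13/22 = 59.1% ✓; length 22 ✓; Tm = 2·9 + 4·13 = 70°C, outside 49–60°C ✗; 3' end ATG has 1 G/C, need ≥2 ✗ — fails.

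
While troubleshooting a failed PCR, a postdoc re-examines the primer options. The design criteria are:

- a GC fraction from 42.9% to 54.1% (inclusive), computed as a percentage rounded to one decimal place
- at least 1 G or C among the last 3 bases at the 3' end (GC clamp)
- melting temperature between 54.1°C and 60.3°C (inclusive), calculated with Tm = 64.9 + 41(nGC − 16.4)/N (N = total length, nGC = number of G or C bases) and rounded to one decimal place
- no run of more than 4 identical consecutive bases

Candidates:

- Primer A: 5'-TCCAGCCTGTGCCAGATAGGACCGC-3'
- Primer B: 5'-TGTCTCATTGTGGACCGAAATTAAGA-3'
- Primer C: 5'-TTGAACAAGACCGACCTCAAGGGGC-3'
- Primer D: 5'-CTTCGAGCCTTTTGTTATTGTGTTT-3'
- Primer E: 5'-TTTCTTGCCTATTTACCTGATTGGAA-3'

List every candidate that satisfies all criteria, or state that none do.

None of the candidates satisfy all criteria.

Primer A (25 nt, A=5 T=4 G=7 C=9): GC 16/25 = 64.0%, outside 42.9–54.1% ✗; 3' end CGC has 3 G/C ✓; Tm = 64.9 + 41·(16 − 16.4)/25 = 64.2°C, outside 54.1–60.3°C ✗; longest run = 2 ✓ — fails.
Primer B (26 nt, A=8 T=8 G=6 C=4): GC 10/26 = 38.5%, outside 42.9–54.1% ✗; 3' end AGA has 1 G/C ✓; Tm = 64.9 + 41·(10 − 16.4)/26 = 54.8°C ✓; longest run = 3 ✓ — fails.
Primer C (25 nt, A=8 T=3 G=7 C=7): GC 14/25 = 56.0%, outside 42.9–54.1% ✗; 3' end GGC has 3 G/C ✓; Tm = 64.9 + 41·(14 − 16.4)/25 = 61.0°C, outside 54.1–60.3°C ✗; longest run = 4 ✓ — fails.
Primer D (25 nt, A=2 T=14 G=5 C=4): GC 9/25 = 36.0%, outside 42.9–54.1% ✗; 3' end TTT has 0 G/C, need ≥1 ✗; Tm = 64.9 + 41·(9 − 16.4)/25 = 52.8°C, outside 54.1–60.3°C ✗; longest run = 4 ✓ — fails.
Primer E (26 nt, A=5 T=12 G=4 C=5): GC 9/26 = 34.6%, outside 42.9–54.1% ✗; 3' end GAA has 1 G/C ✓; Tm = 64.9 + 41·(9 − 16.4)/26 = 53.2°C, outside 54.1–60.3°C ✗; longest run = 3 ✓ — fails.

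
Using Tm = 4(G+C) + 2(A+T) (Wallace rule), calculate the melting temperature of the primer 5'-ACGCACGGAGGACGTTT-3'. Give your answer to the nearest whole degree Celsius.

54°C

Base counts: A=4, T=3, G=6, C=4 (length 17).
Tm = 2·(4+3) + 4·(6+4) = 2·7 + 4·10 = 14 + 40 = 54°C.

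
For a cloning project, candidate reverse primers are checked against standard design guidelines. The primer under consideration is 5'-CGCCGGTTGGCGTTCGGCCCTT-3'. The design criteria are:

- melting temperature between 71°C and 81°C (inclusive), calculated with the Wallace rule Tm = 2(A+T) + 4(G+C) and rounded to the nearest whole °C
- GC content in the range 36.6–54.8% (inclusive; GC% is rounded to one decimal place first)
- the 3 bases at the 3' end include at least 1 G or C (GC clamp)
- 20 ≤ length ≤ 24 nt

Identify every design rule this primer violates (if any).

Base counts: A=0, T=6, G=8, C=8 (length 22).
Tm: Tm = 2·6 + 4·16 = 76°C ✓
GC content: GC 16/22 = 72.7%, outside 36.6–54.8% ✗
GC clamp: 3' end CTT has 1 G/C ✓
length: length 22 ✓

Fails: GC content.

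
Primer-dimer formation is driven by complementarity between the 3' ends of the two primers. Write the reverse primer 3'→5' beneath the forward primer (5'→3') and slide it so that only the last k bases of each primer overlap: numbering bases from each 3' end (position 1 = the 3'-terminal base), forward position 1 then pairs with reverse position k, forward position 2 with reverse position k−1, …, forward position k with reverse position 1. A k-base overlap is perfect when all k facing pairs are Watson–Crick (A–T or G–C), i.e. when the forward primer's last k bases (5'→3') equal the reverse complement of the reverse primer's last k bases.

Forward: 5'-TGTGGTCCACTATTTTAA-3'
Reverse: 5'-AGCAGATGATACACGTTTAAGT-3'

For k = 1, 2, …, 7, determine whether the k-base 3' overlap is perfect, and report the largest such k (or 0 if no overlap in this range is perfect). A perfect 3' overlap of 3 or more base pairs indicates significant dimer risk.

Longest perfect overlap: 1 complementary base pair; below the dimer-risk threshold (threshold 3).

Last 7 bases (5'→3') — forward …ATTTTAA, reverse …TTTAAGT.
Reverse complement of the reverse primer's last 7 bases: ACTTAAA; its first k bases are the reverse complement of the reverse primer's last k bases, so a perfect k-base overlap needs the forward primer's last k bases to equal them.
Comparing (forward last k vs required): k=1: A vs A ✓; k=2: AA vs AC ✗; k=3: TAA vs ACT ✗; k=4: TTAA vs ACTT ✗; k=5: TTTAA vs ACTTA ✗; k=6: TTTTAA vs ACTTAA ✗; k=7: ATTTTAA vs ACTTAAA ✗.
Only k = 1 is perfect, so the longest perfect 3' overlap is 1.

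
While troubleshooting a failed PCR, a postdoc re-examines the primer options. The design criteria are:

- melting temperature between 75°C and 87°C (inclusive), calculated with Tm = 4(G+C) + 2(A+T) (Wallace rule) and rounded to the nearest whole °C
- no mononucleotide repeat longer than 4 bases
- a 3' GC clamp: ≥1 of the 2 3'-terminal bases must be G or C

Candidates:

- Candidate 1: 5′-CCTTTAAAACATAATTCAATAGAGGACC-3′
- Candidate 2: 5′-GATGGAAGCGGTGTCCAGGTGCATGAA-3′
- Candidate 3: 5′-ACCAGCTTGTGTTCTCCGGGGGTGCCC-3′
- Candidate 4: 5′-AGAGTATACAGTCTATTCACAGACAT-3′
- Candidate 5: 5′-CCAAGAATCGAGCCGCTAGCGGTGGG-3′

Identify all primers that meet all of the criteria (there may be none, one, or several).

Candidate 5 only.

Candidate 1 (28 nt, A=12 T=7 G=3 C=6): Tm = 2·19 + 4·9 = 74°C, outside 75–87°C ✗; longest run = 4 ✓; 3' end CC has 2 G/C ✓ — fails.
Candidate 2 (27 nt, A=7 T=5 G=11 C=4): Tm = 2·12 + 4·15 = 84°C ✓; longest run = 2 ✓; 3' end AA has 0 G/C, need ≥1 ✗ — fails.
Candidate 3 (27 nt, A=2 T=7 G=9 C=9): Tm = 2·9 + 4·18 = 90°C, outside 75–87°C ✗; longest run = 5, exceeds 4 ✗; 3' end CC has 2 G/C ✓ — fails.
Candidate 4 (26 nt, A=10 T=7 G=4 C=5): Tm = 2·17 + 4·9 = 70°C, outside 75–87°C ✗; longest run = 2 ✓; 3' end AT has 0 G/C, need ≥1 ✗ — fails.
Candidate 5 (26 nt, A=6 T=3 G=10 C=7): Tm = 2·9 + 4·17 = 86°C ✓; longest run = 3 ✓; 3' end GG has 2 G/C ✓ — passes.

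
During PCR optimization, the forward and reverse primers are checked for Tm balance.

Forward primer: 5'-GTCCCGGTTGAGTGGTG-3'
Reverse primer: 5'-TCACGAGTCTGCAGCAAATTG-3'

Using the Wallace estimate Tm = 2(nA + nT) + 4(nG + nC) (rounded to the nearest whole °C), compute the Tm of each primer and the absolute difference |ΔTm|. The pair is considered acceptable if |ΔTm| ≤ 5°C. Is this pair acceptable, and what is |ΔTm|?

Forward: A=1 T=5 G=8 C=3 → Tm = 2·6 + 4·11 = 56°C.
Reverse: A=6 T=5 G=5 C=5 → Tm = 2·11 + 4·10 = 62°C.
|ΔTm| = |56 − 62| = 6°C, > 5°C.

|ΔTm| = 6°C; the pair is not acceptable.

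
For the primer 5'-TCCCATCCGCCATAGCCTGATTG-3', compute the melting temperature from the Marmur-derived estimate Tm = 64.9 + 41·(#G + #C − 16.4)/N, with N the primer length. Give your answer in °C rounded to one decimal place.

Base counts: A=4, T=6, G=4, C=9; G+C = 13, N = 23.
Tm = 64.9 + 41·(13 − 16.4)/23 = 64.9 + -139.40/23 = 58.8°C.

58.8°C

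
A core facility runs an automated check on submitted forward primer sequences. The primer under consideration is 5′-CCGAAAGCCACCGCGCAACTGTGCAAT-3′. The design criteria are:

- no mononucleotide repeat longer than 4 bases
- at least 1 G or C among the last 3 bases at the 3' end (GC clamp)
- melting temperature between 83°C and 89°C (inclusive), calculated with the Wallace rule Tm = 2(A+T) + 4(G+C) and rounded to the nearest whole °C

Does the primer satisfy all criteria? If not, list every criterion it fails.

Base counts: A=8, T=3, G=6, C=10 (length 27).
homopolymer run: longest run = 3 ✓
GC clamp: 3' end AAT has 0 G/C, need ≥1 ✗
Tm: Tm = 2·11 + 4·16 = 86°C ✓

Fails: GC clamp.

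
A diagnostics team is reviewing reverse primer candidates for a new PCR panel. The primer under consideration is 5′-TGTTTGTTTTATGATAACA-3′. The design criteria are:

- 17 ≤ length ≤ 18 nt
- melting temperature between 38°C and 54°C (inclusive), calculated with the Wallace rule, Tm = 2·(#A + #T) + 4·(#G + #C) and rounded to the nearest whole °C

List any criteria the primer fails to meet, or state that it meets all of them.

Fails: length.

Base counts: A=5, T=10, G=3, C=1 (length 19).
length: length 19, outside 17–18 ✗
Tm: Tm = 2·15 + 4·4 = 46°C ✓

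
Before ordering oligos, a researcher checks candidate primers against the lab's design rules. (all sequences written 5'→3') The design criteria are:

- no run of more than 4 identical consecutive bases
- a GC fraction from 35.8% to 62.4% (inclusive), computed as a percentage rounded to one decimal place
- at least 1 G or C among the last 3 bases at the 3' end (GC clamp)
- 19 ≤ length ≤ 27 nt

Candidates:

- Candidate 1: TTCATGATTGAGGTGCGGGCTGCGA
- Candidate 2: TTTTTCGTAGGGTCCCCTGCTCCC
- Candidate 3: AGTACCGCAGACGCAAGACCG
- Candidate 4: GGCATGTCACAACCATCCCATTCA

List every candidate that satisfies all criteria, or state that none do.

Candidate 1 (25 nt, A=4 T=7 G=10 C=4): longest run = 3 ✓; GC 14/25 = 56.0% ✓; 3' end CGA has 2 G/C ✓; length 25 ✓ — passes.
Candidate 2 (24 nt, A=1 T=9 G=5 C=9): longest run = 5, exceeds 4 ✗; GC 14/24 = 58.3% ✓; 3' end CCC has 3 G/C ✓; length 24 ✓ — fails.
Candidate 3 (21 nt, A=7 T=1 G=6 C=7): longest run = 2 ✓; GC 13/21 = 61.9% ✓; 3' end CCG has 3 G/C ✓; length 21 ✓ — passes.
Candidate 4 (24 nt, A=7 T=5 G=3 C=9): longest run = 3 ✓; GC 12/24 = 50.0% ✓; 3' end TCA has 1 G/C ✓; length 24 ✓ — passes.

Candidate 1, Candidate 3 and Candidate 4.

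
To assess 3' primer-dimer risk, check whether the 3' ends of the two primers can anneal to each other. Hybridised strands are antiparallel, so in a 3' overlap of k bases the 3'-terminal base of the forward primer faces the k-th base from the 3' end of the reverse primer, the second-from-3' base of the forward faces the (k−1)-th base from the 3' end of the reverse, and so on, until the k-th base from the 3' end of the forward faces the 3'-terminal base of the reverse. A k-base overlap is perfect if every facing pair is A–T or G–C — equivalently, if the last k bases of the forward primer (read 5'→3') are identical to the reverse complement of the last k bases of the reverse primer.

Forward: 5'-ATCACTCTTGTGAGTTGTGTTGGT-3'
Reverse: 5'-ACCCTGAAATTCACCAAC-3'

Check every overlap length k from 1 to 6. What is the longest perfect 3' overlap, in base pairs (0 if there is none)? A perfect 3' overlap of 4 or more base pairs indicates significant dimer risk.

Longest perfect overlap: 6 complementary base pairs; significant dimer risk (threshold 4).

Last 6 bases (5'→3') — forward …GTTGGT, reverse …ACCAAC.
Reverse complement of the reverse primer's last 6 bases: GTTGGT; its first k bases are the reverse complement of the reverse primer's last k bases, so a perfect k-base overlap needs the forward primer's last k bases to equal them.
Comparing (forward last k vs required): k=1: T vs G ✗; k=2: GT vs GT ✓; k=3: GGT vs GTT ✗; k=4: TGGT vs GTTG ✗; k=5: TTGGT vs GTTGG ✗; k=6: GTTGGT vs GTTGGT ✓.
Perfect overlaps at k = 2, 6; the largest is 6.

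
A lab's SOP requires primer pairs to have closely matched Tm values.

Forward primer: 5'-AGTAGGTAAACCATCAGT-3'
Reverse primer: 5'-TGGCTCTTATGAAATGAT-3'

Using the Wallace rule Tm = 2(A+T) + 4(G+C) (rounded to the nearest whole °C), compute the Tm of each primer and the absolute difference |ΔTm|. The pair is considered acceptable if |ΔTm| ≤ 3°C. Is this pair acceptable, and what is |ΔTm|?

Forward: A=7 T=4 G=4 C=3 → Tm = 2·11 + 4·7 = 50°C.
Reverse: A=5 T=7 G=4 C=2 → Tm = 2·12 + 4·6 = 48°C.
|ΔTm| = |50 − 48| = 2°C, ≤ 3°C.

|ΔTm| = 2°C; the pair is acceptable.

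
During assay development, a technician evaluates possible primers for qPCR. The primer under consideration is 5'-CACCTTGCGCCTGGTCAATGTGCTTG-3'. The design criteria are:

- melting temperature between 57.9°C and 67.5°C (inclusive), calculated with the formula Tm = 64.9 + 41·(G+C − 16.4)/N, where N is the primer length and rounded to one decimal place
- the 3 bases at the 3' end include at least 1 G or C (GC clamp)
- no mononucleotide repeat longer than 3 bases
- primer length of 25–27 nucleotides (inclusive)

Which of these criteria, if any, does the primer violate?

Base counts: A=3, T=8, G=7, C=8 (length 26).
Tm: Tm = 64.9 + 41·(15 − 16.4)/26 = 62.7°C ✓
GC clamp: 3' end TTG has 1 G/C ✓
homopolymer run: longest run = 2 ✓
length: length 26 ✓

Meets all criteria.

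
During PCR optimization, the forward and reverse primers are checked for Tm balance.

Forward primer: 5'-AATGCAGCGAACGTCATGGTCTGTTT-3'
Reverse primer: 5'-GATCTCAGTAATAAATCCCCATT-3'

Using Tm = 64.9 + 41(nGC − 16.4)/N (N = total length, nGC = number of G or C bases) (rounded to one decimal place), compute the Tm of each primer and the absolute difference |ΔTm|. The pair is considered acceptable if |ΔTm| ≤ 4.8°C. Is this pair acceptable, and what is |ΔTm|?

Forward: G+C = 12, N = 26 → Tm = 64.9 + 41·(12 − 16.4)/26 = 58.0°C.
Reverse: G+C = 8, N = 23 → Tm = 64.9 + 41·(8 − 16.4)/23 = 49.9°C.
|ΔTm| = |58.0 − 49.9| = 8.1°C, > 4.8°C.

|ΔTm| = 8.1°C; the pair is not acceptable.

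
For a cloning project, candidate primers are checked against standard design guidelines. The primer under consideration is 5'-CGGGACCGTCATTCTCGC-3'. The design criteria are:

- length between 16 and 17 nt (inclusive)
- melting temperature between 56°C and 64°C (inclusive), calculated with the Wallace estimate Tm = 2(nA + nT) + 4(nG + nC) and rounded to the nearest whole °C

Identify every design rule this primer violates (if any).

Base counts: A=2, T=4, G=5, C=7 (length 18).
length: length 18, outside 16–17 ✗
Tm: Tm = 2·6 + 4·12 = 60°C ✓

Fails: length.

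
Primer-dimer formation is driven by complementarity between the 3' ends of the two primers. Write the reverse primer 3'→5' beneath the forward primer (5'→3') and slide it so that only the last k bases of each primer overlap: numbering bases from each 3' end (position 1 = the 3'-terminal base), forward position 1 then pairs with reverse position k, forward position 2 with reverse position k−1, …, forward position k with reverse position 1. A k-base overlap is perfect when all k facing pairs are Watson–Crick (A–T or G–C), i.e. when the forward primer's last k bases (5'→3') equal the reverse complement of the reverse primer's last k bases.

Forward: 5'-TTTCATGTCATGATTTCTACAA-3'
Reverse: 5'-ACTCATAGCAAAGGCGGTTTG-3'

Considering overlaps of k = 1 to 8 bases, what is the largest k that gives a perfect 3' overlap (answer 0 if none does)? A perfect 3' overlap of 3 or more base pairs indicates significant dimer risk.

Longest perfect overlap: 3 complementary base pairs; significant dimer risk (threshold 3).

Last 8 bases (5'→3') — forward …TTCTACAA, reverse …GCGGTTTG.
Reverse complement of the reverse primer's last 8 bases: CAAACCGC; its first k bases are the reverse complement of the reverse primer's last k bases, so a perfect k-base overlap needs the forward primer's last k bases to equal them.
Comparing (forward last k vs required): k=1: A vs C ✗; k=2: AA vs CA ✗; k=3: CAA vs CAA ✓; k=4: ACAA vs CAAA ✗; k=5: TACAA vs CAAAC ✗; k=6: CTACAA vs CAAACC ✗; k=7: TCTACAA vs CAAACCG ✗; k=8: TTCTACAA vs CAAACCGC ✗.
Only k = 3 is perfect, so the longest perfect 3' overlap is 3.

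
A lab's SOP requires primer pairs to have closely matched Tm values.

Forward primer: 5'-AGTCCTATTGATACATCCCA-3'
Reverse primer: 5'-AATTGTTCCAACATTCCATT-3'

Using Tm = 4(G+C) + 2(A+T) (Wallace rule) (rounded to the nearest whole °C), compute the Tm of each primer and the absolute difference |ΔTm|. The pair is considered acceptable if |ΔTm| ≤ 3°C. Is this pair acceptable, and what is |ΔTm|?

Forward: A=6 T=6 G=2 C=6 → Tm = 2·12 + 4·8 = 56°C.
Reverse: A=6 T=8 G=1 C=5 → Tm = 2·14 + 4·6 = 52°C.
|ΔTm| = |56 − 52| = 4°C, > 3°C.

|ΔTm| = 4°C; the pair is not acceptable.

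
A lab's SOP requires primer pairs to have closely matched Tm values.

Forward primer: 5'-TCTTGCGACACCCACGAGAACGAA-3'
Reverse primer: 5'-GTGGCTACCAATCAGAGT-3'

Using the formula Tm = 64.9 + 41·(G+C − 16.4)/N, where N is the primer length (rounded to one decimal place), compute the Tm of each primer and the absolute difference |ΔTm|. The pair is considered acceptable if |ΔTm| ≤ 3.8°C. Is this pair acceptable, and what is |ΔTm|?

|ΔTm| = 11.1°C; the pair is not acceptable.

Forward: G+C = 13, N = 24 → Tm = 64.9 + 41·(13 − 16.4)/24 = 59.1°C.
Reverse: G+C = 9, N = 18 → Tm = 64.9 + 41·(9 − 16.4)/18 = 48.0°C.
|ΔTm| = |59.1 − 48.0| = 11.1°C, > 3.8°C.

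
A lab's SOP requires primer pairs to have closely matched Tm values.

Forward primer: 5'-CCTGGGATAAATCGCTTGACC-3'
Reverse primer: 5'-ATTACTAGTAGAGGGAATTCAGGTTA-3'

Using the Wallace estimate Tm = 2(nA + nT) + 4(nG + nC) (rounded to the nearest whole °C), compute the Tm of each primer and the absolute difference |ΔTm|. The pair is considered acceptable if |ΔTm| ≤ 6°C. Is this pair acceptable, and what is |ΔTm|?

Forward: A=5 T=5 G=5 C=6 → Tm = 2·10 + 4·11 = 64°C.
Reverse: A=9 T=8 G=7 C=2 → Tm = 2·17 + 4·9 = 70°C.
|ΔTm| = |64 − 70| = 6°C, ≤ 6°C.

|ΔTm| = 6°C; the pair is acceptable.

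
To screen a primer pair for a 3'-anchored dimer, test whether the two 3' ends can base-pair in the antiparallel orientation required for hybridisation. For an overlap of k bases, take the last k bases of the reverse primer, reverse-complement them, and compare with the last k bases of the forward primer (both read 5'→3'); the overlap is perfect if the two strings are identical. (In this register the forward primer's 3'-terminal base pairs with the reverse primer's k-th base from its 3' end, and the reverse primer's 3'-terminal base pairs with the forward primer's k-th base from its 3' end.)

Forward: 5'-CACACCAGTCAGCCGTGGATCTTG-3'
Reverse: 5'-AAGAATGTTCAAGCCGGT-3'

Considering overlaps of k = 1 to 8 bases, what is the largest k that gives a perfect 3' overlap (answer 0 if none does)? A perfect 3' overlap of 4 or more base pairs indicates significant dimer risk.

Last 8 bases (5'→3') — forward …GGATCTTG, reverse …AAGCCGGT.
Reverse complement of the reverse primer's last 8 bases: ACCGGCTT; its first k bases are the reverse complement of the reverse primer's last k bases, so a perfect k-base overlap needs the forward primer's last k bases to equal them.
Comparing (forward last k vs required): k=1: G vs A ✗; k=2: TG vs AC ✗; k=3: TTG vs ACC ✗; k=4: CTTG vs ACCG ✗; k=5: TCTTG vs ACCGG ✗; k=6: ATCTTG vs ACCGGC ✗; k=7: GATCTTG vs ACCGGCT ✗; k=8: GGATCTTG vs ACCGGCTT ✗.
No overlap length from 1 to 8 is perfect, so the longest perfect 3' overlap is 0.

Longest perfect overlap: 0 complementary base pairs; below the dimer-risk threshold (threshold 4).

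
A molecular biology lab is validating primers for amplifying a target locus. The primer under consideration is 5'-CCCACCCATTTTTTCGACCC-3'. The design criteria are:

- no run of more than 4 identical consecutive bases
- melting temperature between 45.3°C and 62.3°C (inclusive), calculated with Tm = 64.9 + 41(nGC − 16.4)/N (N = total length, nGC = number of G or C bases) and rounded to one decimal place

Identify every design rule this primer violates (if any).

Base counts: A=3, T=6, G=1, C=10 (length 20).
homopolymer run: longest run = 6, exceeds 4 ✗
Tm: Tm = 64.9 + 41·(11 − 16.4)/20 = 53.8°C ✓

Fails: homopolymer run.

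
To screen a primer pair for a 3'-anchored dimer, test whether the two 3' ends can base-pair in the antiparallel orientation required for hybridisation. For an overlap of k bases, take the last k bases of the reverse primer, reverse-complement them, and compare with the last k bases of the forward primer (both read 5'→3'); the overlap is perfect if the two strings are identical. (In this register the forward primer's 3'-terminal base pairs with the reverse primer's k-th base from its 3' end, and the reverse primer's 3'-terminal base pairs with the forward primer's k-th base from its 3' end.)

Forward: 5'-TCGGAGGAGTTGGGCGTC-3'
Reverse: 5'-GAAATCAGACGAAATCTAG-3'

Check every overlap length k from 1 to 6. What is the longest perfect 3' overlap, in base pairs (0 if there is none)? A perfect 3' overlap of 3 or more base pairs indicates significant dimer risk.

Last 6 bases (5'→3') — forward …GGCGTC, reverse …ATCTAG.
Reverse complement of the reverse primer's last 6 bases: CTAGAT; its first k bases are the reverse complement of the reverse primer's last k bases, so a perfect k-base overlap needs the forward primer's last k bases to equal them.
Comparing (forward last k vs required): k=1: C vs C ✓; k=2: TC vs CT ✗; k=3: GTC vs CTA ✗; k=4: CGTC vs CTAG ✗; k=5: GCGTC vs CTAGA ✗; k=6: GGCGTC vs CTAGAT ✗.
Only k = 1 is perfect, so the longest perfect 3' overlap is 1.

Longest perfect overlap: 1 complementary base pair; below the dimer-risk threshold (threshold 3).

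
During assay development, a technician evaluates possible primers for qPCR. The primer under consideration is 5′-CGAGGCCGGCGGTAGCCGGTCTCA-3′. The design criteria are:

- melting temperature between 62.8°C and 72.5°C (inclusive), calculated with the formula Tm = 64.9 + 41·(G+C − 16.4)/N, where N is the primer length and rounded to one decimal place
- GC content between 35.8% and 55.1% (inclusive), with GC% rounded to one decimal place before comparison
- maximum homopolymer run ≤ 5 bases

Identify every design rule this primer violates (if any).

Base counts: A=3, T=3, G=10, C=8 (length 24).
Tm: Tm = 64.9 + 41·(18 − 16.4)/24 = 67.6°C ✓
GC content: GC 18/24 = 75.0%, outside 35.8–55.1% ✗
homopolymer run: longest run = 2 ✓

Fails: GC content.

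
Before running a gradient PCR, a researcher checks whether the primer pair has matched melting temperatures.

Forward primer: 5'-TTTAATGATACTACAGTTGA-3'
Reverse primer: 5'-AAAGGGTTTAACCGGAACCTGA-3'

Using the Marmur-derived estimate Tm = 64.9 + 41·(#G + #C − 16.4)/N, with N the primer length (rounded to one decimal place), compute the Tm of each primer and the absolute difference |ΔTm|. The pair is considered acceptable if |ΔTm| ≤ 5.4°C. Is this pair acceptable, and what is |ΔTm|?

|ΔTm| = 11.5°C; the pair is not acceptable.

Forward: G+C = 5, N = 20 → Tm = 64.9 + 41·(5 − 16.4)/20 = 41.5°C.
Reverse: G+C = 10, N = 22 → Tm = 64.9 + 41·(10 − 16.4)/22 = 53.0°C.
|ΔTm| = |41.5 − 53.0| = 11.5°C, > 5.4°C.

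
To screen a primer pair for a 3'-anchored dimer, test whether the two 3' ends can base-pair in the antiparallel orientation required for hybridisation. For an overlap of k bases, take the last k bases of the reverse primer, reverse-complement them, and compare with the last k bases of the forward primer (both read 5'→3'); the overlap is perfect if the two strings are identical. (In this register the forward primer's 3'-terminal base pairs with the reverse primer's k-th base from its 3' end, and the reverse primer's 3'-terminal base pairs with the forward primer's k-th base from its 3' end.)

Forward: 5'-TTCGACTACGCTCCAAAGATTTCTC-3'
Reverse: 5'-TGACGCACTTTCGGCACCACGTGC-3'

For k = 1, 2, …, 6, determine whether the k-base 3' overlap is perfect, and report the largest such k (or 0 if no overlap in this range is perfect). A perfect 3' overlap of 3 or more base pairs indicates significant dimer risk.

Longest perfect overlap: 0 complementary base pairs; below the dimer-risk threshold (threshold 3).

Last 6 bases (5'→3') — forward …TTTCTC, reverse …ACGTGC.
Reverse complement of the reverse primer's last 6 bases: GCACGT; its first k bases are the reverse complement of the reverse primer's last k bases, so a perfect k-base overlap needs the forward primer's last k bases to equal them.
Comparing (forward last k vs required): k=1: C vs G ✗; k=2: TC vs GC ✗; k=3: CTC vs GCA ✗; k=4: TCTC vs GCAC ✗; k=5: TTCTC vs GCACG ✗; k=6: TTTCTC vs GCACGT ✗.
No overlap length from 1 to 6 is perfect, so the longest perfect 3' overlap is 0.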